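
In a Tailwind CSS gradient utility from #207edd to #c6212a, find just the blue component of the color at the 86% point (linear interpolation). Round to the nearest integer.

67

B₁ = 221 (from #207edd), B₂ = 42 (from #c6212a).
B = 221 + 0.86 × (42 − 221) = 67.06 → 67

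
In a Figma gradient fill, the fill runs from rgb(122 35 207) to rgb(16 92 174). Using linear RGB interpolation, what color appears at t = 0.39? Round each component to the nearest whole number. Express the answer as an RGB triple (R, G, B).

R = 122 + 0.39 × (16 − 122) = 122 + 0.39 × -106 = 80.66 → 81
G = 35 + 0.39 × (92 − 35) = 35 + 0.39 × 57 = 57.23 → 57
B = 207 + 0.39 × (174 − 207) = 207 + 0.39 × -33 = 194.13 → 194
So the blended color is (81, 57, 194), about #5139c2.

(81, 57, 194)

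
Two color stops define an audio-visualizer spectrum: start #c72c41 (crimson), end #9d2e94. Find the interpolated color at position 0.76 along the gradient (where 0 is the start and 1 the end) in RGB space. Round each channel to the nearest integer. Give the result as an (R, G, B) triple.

(167, 46, 128)

#c72c41 → (199, 44, 65); #9d2e94 → (157, 46, 148).
R = 199 + 0.76 × (157 − 199) = 199 + 0.76 × -42 = 167.08 → 167
G = 44 + 0.76 × (46 − 44) = 44 + 0.76 × 2 = 45.52 → 46
B = 65 + 0.76 × (148 − 65) = 65 + 0.76 × 83 = 128.08 → 128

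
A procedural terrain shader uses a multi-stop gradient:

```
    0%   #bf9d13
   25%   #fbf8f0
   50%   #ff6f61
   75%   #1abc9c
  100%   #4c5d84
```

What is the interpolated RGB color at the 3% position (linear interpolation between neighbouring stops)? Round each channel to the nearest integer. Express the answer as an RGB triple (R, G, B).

3% lies between the 0% and 25% stops, so the local fraction is t = (3 − 0)/(25 − 0) = 3/25 ≈ 0.12.
#bf9d13 → (191, 157, 19); #fbf8f0 → (251, 248, 240).
R = 191 + 0.12 × (251 − 191) = 198.2 → 198
G = 157 + 0.12 × (248 − 157) = 167.92 → 168
B = 19 + 0.12 × (240 − 19) = 45.52 → 46

(198, 168, 46)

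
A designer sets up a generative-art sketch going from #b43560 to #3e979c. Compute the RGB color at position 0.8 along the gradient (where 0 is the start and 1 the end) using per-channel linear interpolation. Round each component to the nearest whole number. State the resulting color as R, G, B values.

(86, 131, 144)

#b43560 → (180, 53, 96); #3e979c → (62, 151, 156).
R = 180 + 0.8 × (62 − 180) = 180 + 0.8 × -118 = 85.6 → 86
G = 53 + 0.8 × (151 − 53) = 53 + 0.8 × 98 = 131.4 → 131
B = 96 + 0.8 × (156 − 96) = 96 + 0.8 × 60 = 144 → 144
So the blended color is (86, 131, 144), about #568390.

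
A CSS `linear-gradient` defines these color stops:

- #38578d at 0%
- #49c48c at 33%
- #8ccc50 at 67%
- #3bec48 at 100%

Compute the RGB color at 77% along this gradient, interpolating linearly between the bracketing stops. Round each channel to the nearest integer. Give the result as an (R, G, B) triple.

77% lies between the 67% and 100% stops, so the local fraction is t = (77 − 67)/(100 − 67) = 10/33 ≈ 0.303.
#8ccc50 → (140, 204, 80); #3bec48 → (59, 236, 72).
R = 140 + 0.303 × (59 − 140) = 115.457 → 115
G = 204 + 0.303 × (236 − 204) = 213.696 → 214
B = 80 + 0.303 × (72 − 80) = 77.576 → 78

(115, 214, 78)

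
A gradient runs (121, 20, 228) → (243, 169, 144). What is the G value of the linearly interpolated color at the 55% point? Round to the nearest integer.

G = 20 + 0.55 × (169 − 20) = 101.95 → 102

102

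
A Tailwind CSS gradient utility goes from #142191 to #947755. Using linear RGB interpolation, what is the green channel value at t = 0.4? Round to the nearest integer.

67

G₁ = 33 (from #142191), G₂ = 119 (from #947755).
G = 33 + 0.4 × (119 − 33) = 67.4 → 67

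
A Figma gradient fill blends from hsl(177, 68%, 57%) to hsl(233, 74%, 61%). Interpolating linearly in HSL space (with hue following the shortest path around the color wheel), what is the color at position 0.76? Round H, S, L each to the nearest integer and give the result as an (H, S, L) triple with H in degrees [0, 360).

Hue arc: Δh = 233 − 177 = 56° (|Δh| ≤ 180, already the shorter path).
H = 177 + 0.76 × (56) = 219.56 → 220°
S = 68 + 0.76 × (74 − 68) = 72.56 → 73%
L = 57 + 0.76 × (61 − 57) = 60.04 → 60%

(220, 73, 60)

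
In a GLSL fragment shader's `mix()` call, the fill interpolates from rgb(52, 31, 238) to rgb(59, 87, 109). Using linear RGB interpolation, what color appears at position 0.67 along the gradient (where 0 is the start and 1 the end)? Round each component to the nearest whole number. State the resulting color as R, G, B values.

R = 52 + 0.67 × (59 − 52) = 52 + 0.67 × 7 = 56.69 → 57
G = 31 + 0.67 × (87 − 31) = 31 + 0.67 × 56 = 68.52 → 69
B = 238 + 0.67 × (109 − 238) = 238 + 0.67 × -129 = 151.57 → 152
So the blended color is (57, 69, 152), about #394598.

(57, 69, 152)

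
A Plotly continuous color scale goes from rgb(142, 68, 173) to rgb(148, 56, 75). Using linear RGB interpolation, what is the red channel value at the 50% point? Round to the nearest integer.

R = 142 + 0.5 × (148 − 142) = 145 → 145

145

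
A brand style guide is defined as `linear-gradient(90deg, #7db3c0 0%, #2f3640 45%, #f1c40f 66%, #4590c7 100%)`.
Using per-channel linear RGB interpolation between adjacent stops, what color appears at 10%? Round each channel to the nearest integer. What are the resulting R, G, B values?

10% lies between the 0% and 45% stops, so the local fraction is t = (10 − 0)/(45 − 0) = 10/45 ≈ 0.2222.
#7db3c0 → (125, 179, 192); #2f3640 → (47, 54, 64).
R = 125 + 0.2222 × (47 − 125) = 107.668 → 108
G = 179 + 0.2222 × (54 − 179) = 151.225 → 151
B = 192 + 0.2222 × (64 − 192) = 163.558 → 164

(108, 151, 164)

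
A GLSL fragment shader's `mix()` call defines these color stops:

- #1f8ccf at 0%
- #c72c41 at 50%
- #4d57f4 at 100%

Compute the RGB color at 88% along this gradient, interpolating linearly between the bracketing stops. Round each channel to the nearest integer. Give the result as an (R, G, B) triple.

(106, 77, 201)

88% lies between the 50% and 100% stops, so the local fraction is t = (88 − 50)/(100 − 50) = 38/50 ≈ 0.76.
#c72c41 → (199, 44, 65); #4d57f4 → (77, 87, 244).
R = 199 + 0.76 × (77 − 199) = 106.28 → 106
G = 44 + 0.76 × (87 − 44) = 76.68 → 77
B = 65 + 0.76 × (244 − 65) = 201.04 → 201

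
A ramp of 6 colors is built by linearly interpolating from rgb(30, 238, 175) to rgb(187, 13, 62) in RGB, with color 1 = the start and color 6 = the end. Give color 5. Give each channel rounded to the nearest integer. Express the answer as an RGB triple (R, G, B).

(156, 58, 85)

With 6 swatches and endpoints inclusive, swatch 5 sits at t = (5 − 1)/(6 − 1) = 4/5 ≈ 0.8.
R = 30 + 0.8 × (187 − 30) = 155.6 → 156
G = 238 + 0.8 × (13 − 238) = 58 → 58
B = 175 + 0.8 × (62 − 175) = 84.6 → 85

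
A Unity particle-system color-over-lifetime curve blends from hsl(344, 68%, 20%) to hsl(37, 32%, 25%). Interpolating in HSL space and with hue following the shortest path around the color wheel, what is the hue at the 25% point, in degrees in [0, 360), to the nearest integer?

357

Hue: 37 − 344 = -307°, but |-307| > 180 so the shorter arc goes the other way: Δh = -307 + 360 = 53°.
H = 344 + 0.25 × (53) = 357.25 → 357°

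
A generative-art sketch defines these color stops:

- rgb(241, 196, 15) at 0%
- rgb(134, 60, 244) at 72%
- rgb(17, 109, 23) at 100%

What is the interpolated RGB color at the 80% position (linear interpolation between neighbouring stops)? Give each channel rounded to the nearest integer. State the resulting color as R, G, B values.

(101, 74, 181)

80% lies between the 72% and 100% stops, so the local fraction is t = (80 − 72)/(100 − 72) = 8/28 ≈ 0.2857.
R = 134 + 0.2857 × (17 − 134) = 100.573 → 101
G = 60 + 0.2857 × (109 − 60) = 73.999 → 74
B = 244 + 0.2857 × (23 − 244) = 180.86 → 181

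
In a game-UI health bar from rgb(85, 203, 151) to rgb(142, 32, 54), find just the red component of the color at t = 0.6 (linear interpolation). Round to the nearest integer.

R = 85 + 0.6 × (142 − 85) = 119.2 → 119

119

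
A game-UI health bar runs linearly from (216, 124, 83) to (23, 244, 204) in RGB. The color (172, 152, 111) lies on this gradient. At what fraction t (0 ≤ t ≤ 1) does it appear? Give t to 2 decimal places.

Invert the lerp on the R channel (largest span, 193): t = (172 − 216) / (23 − 216) = -44/-193 = 0.22798.
Check on G: (152 − 124)/(244 − 124) = 0.2333 ✓

0.23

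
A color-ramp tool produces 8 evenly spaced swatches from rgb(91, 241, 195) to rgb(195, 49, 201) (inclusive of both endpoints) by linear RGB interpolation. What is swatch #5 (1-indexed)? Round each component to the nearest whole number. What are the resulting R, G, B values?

With 8 swatches and endpoints inclusive, swatch 5 sits at t = (5 − 1)/(8 − 1) = 4/7 ≈ 0.5714.
R = 91 + 0.5714 × (195 − 91) = 150.426 → 150
G = 241 + 0.5714 × (49 − 241) = 131.291 → 131
B = 195 + 0.5714 × (201 − 195) = 198.428 → 198

(150, 131, 198)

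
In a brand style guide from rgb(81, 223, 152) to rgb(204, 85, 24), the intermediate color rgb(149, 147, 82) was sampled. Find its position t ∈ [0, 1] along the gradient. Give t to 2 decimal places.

Invert the lerp on the G channel (largest span, 138): t = (147 − 223) / (85 − 223) = -76/-138 = 0.55072.
Check on R: (149 − 81)/(204 − 81) = 0.5528 ✓

0.55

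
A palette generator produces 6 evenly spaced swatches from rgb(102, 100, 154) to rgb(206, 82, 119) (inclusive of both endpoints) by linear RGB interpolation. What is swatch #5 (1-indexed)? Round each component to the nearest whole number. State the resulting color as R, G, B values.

(185, 86, 126)

With 6 swatches and endpoints inclusive, swatch 5 sits at t = (5 − 1)/(6 − 1) = 4/5 ≈ 0.8.
R = 102 + 0.8 × (206 − 102) = 185.2 → 185
G = 100 + 0.8 × (82 − 100) = 85.6 → 86
B = 154 + 0.8 × (119 − 154) = 126 → 126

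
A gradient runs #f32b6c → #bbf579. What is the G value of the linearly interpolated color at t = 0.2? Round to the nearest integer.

83

G₁ = 43 (from #f32b6c), G₂ = 245 (from #bbf579).
G = 43 + 0.2 × (245 − 43) = 83.4 → 83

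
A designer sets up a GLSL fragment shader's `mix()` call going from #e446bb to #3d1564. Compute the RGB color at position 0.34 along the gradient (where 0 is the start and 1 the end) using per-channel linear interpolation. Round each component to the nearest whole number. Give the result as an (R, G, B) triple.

(171, 53, 157)

#e446bb → (228, 70, 187); #3d1564 → (61, 21, 100).
R = 228 + 0.34 × (61 − 228) = 228 + 0.34 × -167 = 171.22 → 171
G = 70 + 0.34 × (21 − 70) = 70 + 0.34 × -49 = 53.34 → 53
B = 187 + 0.34 × (100 − 187) = 187 + 0.34 × -87 = 157.42 → 157
So the blended color is (171, 53, 157), about #ab359d.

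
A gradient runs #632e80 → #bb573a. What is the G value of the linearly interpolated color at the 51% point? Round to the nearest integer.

67

G₁ = 46 (from #632e80), G₂ = 87 (from #bb573a).
G = 46 + 0.51 × (87 − 46) = 66.91 → 67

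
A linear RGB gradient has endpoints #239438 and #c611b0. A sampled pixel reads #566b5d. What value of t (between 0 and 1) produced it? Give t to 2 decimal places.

Invert the lerp on the R channel (largest span, 163): t = (86 − 35) / (198 − 35) = 51/163 = 0.31288.
Check on G: (107 − 148)/(17 − 148) = 0.313 ✓

0.31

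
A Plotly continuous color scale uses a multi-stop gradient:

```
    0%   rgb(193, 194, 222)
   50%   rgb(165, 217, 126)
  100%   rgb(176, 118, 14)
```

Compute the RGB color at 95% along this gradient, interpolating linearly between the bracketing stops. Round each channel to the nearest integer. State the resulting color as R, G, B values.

(175, 128, 25)

95% lies between the 50% and 100% stops, so the local fraction is t = (95 − 50)/(100 − 50) = 45/50 ≈ 0.9.
R = 165 + 0.9 × (176 − 165) = 174.9 → 175
G = 217 + 0.9 × (118 − 217) = 127.9 → 128
B = 126 + 0.9 × (14 − 126) = 25.2 → 25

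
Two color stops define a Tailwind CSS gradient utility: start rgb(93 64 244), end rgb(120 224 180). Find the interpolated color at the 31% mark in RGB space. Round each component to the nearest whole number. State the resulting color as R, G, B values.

(101, 114, 224)

31% corresponds to t = 0.31.
R = 93 + 0.31 × (120 − 93) = 93 + 0.31 × 27 = 101.37 → 101
G = 64 + 0.31 × (224 − 64) = 64 + 0.31 × 160 = 113.6 → 114
B = 244 + 0.31 × (180 − 244) = 244 + 0.31 × -64 = 224.16 → 224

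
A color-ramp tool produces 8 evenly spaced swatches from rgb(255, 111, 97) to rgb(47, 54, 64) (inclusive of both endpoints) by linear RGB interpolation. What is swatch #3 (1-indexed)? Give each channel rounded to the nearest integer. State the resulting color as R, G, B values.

With 8 swatches and endpoints inclusive, swatch 3 sits at t = (3 − 1)/(8 − 1) = 2/7 ≈ 0.2857.
R = 255 + 0.2857 × (47 − 255) = 195.574 → 196
G = 111 + 0.2857 × (54 − 111) = 94.715 → 95
B = 97 + 0.2857 × (64 − 97) = 87.572 → 88

(196, 95, 88)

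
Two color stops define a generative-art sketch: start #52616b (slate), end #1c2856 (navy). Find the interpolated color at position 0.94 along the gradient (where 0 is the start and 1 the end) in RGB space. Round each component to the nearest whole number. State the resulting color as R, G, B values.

(31, 43, 87)

#52616b → (82, 97, 107); #1c2856 → (28, 40, 86).
R = 82 + 0.94 × (28 − 82) = 82 + 0.94 × -54 = 31.24 → 31
G = 97 + 0.94 × (40 − 97) = 97 + 0.94 × -57 = 43.42 → 43
B = 107 + 0.94 × (86 − 107) = 107 + 0.94 × -21 = 87.26 → 87
So the blended color is (31, 43, 87), about #1f2b57.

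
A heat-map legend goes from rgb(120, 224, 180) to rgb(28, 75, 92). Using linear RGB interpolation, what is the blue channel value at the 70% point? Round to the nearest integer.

118

B = 180 + 0.7 × (92 − 180) = 118.4 → 118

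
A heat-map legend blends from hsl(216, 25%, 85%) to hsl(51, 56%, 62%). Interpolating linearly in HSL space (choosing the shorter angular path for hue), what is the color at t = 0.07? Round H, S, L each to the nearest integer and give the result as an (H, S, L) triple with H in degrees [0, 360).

Hue arc: Δh = 51 − 216 = -165° (|Δh| ≤ 180, already the shorter path).
H = 216 + 0.07 × (-165) = 204.45 → 204°
S = 25 + 0.07 × (56 − 25) = 27.17 → 27%
L = 85 + 0.07 × (62 − 85) = 83.39 → 83%

(204, 27, 83)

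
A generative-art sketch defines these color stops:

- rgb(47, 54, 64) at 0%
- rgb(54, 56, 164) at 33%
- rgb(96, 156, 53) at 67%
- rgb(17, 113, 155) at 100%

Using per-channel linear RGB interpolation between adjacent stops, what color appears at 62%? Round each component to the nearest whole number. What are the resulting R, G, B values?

(90, 141, 69)

62% lies between the 33% and 67% stops, so the local fraction is t = (62 − 33)/(67 − 33) = 29/34 ≈ 0.8529.
R = 54 + 0.8529 × (96 − 54) = 89.822 → 90
G = 56 + 0.8529 × (156 − 56) = 141.29 → 141
B = 164 + 0.8529 × (53 − 164) = 69.328 → 69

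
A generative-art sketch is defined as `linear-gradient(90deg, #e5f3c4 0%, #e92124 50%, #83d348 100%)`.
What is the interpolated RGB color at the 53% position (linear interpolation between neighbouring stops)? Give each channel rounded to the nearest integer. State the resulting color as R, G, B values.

53% lies between the 50% and 100% stops, so the local fraction is t = (53 − 50)/(100 − 50) = 3/50 ≈ 0.06.
#e92124 → (233, 33, 36); #83d348 → (131, 211, 72).
R = 233 + 0.06 × (131 − 233) = 226.88 → 227
G = 33 + 0.06 × (211 − 33) = 43.68 → 44
B = 36 + 0.06 × (72 − 36) = 38.16 → 38

(227, 44, 38)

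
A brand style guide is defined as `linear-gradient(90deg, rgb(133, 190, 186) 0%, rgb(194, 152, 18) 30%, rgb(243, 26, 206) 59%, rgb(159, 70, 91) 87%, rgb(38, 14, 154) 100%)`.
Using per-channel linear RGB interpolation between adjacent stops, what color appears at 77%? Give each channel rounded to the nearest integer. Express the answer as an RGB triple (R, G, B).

(189, 54, 132)

77% lies between the 59% and 87% stops, so the local fraction is t = (77 − 59)/(87 − 59) = 18/28 ≈ 0.6429.
R = 243 + 0.6429 × (159 − 243) = 188.996 → 189
G = 26 + 0.6429 × (70 − 26) = 54.288 → 54
B = 206 + 0.6429 × (91 − 206) = 132.066 → 132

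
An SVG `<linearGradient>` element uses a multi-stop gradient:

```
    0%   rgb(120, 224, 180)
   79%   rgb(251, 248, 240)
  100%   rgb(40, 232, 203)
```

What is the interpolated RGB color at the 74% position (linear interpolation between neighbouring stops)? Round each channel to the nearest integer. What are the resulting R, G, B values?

(243, 246, 236)

74% lies between the 0% and 79% stops, so the local fraction is t = (74 − 0)/(79 − 0) = 74/79 ≈ 0.9367.
R = 120 + 0.9367 × (251 − 120) = 242.708 → 243
G = 224 + 0.9367 × (248 − 224) = 246.481 → 246
B = 180 + 0.9367 × (240 − 180) = 236.202 → 236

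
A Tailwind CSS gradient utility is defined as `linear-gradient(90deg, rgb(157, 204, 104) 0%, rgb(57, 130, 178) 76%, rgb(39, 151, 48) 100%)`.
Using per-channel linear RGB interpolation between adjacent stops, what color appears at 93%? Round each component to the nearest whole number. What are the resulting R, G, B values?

93% lies between the 76% and 100% stops, so the local fraction is t = (93 − 76)/(100 − 76) = 17/24 ≈ 0.7083.
R = 57 + 0.7083 × (39 − 57) = 44.251 → 44
G = 130 + 0.7083 × (151 − 130) = 144.874 → 145
B = 178 + 0.7083 × (48 − 178) = 85.921 → 86

(44, 145, 86)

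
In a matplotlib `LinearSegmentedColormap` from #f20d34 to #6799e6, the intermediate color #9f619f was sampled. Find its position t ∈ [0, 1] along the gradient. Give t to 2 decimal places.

Invert the lerp on the B channel (largest span, 178): t = (159 − 52) / (230 − 52) = 107/178 = 0.60112.
Check on R: (159 − 242)/(103 − 242) = 0.5971 ✓

0.60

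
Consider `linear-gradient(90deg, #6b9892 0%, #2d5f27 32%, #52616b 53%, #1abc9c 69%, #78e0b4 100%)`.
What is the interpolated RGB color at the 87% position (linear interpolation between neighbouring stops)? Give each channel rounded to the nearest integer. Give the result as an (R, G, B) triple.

87% lies between the 69% and 100% stops, so the local fraction is t = (87 − 69)/(100 − 69) = 18/31 ≈ 0.5806.
#1abc9c → (26, 188, 156); #78e0b4 → (120, 224, 180).
R = 26 + 0.5806 × (120 − 26) = 80.576 → 81
G = 188 + 0.5806 × (224 − 188) = 208.902 → 209
B = 156 + 0.5806 × (180 − 156) = 169.934 → 170

(81, 209, 170)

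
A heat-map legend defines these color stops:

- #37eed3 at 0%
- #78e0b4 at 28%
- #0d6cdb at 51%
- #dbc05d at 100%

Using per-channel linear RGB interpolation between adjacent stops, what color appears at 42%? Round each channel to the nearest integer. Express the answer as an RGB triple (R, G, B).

42% lies between the 28% and 51% stops, so the local fraction is t = (42 − 28)/(51 − 28) = 14/23 ≈ 0.6087.
#78e0b4 → (120, 224, 180); #0d6cdb → (13, 108, 219).
R = 120 + 0.6087 × (13 − 120) = 54.869 → 55
G = 224 + 0.6087 × (108 − 224) = 153.391 → 153
B = 180 + 0.6087 × (219 − 180) = 203.739 → 204

(55, 153, 204)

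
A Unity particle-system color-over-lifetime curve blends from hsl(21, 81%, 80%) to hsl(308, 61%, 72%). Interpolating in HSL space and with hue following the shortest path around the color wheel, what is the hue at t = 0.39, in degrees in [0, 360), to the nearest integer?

353

Hue: 308 − 21 = 287°, but |287| > 180 so the shorter arc goes the other way: Δh = 287 − 360 = -73°.
H = 21 + 0.39 × (-73) = -7.47 → -7 → -7 mod 360 = 353°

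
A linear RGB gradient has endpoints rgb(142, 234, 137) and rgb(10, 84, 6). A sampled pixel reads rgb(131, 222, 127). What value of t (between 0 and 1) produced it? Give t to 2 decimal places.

Invert the lerp on the G channel (largest span, 150): t = (222 − 234) / (84 − 234) = -12/-150 = 0.08.
Check on R: (131 − 142)/(10 − 142) = 0.08333 ✓

0.08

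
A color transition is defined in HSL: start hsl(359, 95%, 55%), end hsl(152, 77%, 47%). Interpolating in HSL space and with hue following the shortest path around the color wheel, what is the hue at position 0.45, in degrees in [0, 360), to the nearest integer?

68

Hue: 152 − 359 = -207°, but |-207| > 180 so the shorter arc goes the other way: Δh = -207 + 360 = 153°.
H = 359 + 0.45 × (153) = 427.85 → 428 → 428 mod 360 = 68°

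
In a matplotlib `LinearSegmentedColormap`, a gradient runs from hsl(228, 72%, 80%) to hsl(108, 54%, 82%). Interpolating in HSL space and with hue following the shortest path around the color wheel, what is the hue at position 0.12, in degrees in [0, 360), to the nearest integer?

Hue arc: Δh = 108 − 228 = -120° (|Δh| ≤ 180, already the shorter path).
H = 228 + 0.12 × (-120) = 213.6 → 214°

214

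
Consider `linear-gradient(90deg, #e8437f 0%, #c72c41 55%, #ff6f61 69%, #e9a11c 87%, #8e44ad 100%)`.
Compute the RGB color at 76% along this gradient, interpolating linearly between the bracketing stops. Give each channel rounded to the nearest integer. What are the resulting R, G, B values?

(246, 130, 70)

76% lies between the 69% and 87% stops, so the local fraction is t = (76 − 69)/(87 − 69) = 7/18 ≈ 0.3889.
#ff6f61 → (255, 111, 97); #e9a11c → (233, 161, 28).
R = 255 + 0.3889 × (233 − 255) = 246.444 → 246
G = 111 + 0.3889 × (161 − 111) = 130.445 → 130
B = 97 + 0.3889 × (28 − 97) = 70.166 → 70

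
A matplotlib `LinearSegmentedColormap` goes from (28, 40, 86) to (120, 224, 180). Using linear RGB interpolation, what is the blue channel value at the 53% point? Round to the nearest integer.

B = 86 + 0.53 × (180 − 86) = 135.82 → 136

136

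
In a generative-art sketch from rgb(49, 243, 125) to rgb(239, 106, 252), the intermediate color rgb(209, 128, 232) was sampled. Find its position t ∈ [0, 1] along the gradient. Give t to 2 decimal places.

Invert the lerp on the R channel (largest span, 190): t = (209 − 49) / (239 − 49) = 160/190 = 0.84211.
Check on G: (128 − 243)/(106 − 243) = 0.8394 ✓

0.84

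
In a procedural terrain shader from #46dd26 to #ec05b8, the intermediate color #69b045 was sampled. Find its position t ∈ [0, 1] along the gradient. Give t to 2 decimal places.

Invert the lerp on the G channel (largest span, 216): t = (176 − 221) / (5 − 221) = -45/-216 = 0.20833.
Check on R: (105 − 70)/(236 − 70) = 0.2108 ✓

0.21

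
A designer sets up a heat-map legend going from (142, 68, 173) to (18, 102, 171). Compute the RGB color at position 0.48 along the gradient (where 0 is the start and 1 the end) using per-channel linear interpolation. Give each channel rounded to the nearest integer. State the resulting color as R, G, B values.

R = 142 + 0.48 × (18 − 142) = 142 + 0.48 × -124 = 82.48 → 82
G = 68 + 0.48 × (102 − 68) = 68 + 0.48 × 34 = 84.32 → 84
B = 173 + 0.48 × (171 − 173) = 173 + 0.48 × -2 = 172.04 → 172

(82, 84, 172)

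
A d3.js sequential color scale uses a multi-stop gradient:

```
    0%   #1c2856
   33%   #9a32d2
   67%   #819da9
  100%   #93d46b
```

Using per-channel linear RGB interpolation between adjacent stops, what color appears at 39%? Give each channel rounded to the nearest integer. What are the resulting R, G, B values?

39% lies between the 33% and 67% stops, so the local fraction is t = (39 − 33)/(67 − 33) = 6/34 ≈ 0.1765.
#9a32d2 → (154, 50, 210); #819da9 → (129, 157, 169).
R = 154 + 0.1765 × (129 − 154) = 149.588 → 150
G = 50 + 0.1765 × (157 − 50) = 68.886 → 69
B = 210 + 0.1765 × (169 − 210) = 202.763 → 203

(150, 69, 203)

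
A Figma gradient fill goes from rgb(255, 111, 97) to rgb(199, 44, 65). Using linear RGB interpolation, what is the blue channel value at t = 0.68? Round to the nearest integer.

75

B = 97 + 0.68 × (65 − 97) = 75.24 → 75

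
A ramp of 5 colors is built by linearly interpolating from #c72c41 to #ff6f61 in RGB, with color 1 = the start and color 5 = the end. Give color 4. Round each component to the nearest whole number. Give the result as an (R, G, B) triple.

(241, 94, 89)

With 5 swatches and endpoints inclusive, swatch 4 sits at t = (4 − 1)/(5 − 1) = 3/4 ≈ 0.75.
#c72c41 → (199, 44, 65); #ff6f61 → (255, 111, 97).
R = 199 + 0.75 × (255 − 199) = 241 → 241
G = 44 + 0.75 × (111 − 44) = 94.25 → 94
B = 65 + 0.75 × (97 − 65) = 89 → 89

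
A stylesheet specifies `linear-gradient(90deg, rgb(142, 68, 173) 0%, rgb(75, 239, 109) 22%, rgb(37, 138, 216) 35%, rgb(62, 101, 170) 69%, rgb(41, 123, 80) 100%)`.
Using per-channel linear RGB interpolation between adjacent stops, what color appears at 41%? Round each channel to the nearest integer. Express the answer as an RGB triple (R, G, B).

(41, 131, 208)

41% lies between the 35% and 69% stops, so the local fraction is t = (41 − 35)/(69 − 35) = 6/34 ≈ 0.1765.
R = 37 + 0.1765 × (62 − 37) = 41.413 → 41
G = 138 + 0.1765 × (101 − 138) = 131.47 → 131
B = 216 + 0.1765 × (170 − 216) = 207.881 → 208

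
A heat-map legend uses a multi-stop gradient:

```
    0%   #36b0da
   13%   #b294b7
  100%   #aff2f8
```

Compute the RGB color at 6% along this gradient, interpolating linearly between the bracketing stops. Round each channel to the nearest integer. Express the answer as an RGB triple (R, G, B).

6% lies between the 0% and 13% stops, so the local fraction is t = (6 − 0)/(13 − 0) = 6/13 ≈ 0.4615.
#36b0da → (54, 176, 218); #b294b7 → (178, 148, 183).
R = 54 + 0.4615 × (178 − 54) = 111.226 → 111
G = 176 + 0.4615 × (148 − 176) = 163.078 → 163
B = 218 + 0.4615 × (183 − 218) = 201.847 → 202

(111, 163, 202)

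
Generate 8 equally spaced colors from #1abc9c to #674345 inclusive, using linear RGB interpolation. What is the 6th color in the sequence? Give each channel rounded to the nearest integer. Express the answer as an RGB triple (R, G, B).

With 8 swatches and endpoints inclusive, swatch 6 sits at t = (6 − 1)/(8 − 1) = 5/7 ≈ 0.7143.
#1abc9c → (26, 188, 156); #674345 → (103, 67, 69).
R = 26 + 0.7143 × (103 − 26) = 81.001 → 81
G = 188 + 0.7143 × (67 − 188) = 101.57 → 102
B = 156 + 0.7143 × (69 − 156) = 93.856 → 94

(81, 102, 94)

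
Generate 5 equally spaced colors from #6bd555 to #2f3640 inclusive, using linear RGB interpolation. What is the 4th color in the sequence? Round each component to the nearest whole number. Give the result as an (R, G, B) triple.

(62, 94, 69)

With 5 swatches and endpoints inclusive, swatch 4 sits at t = (4 − 1)/(5 − 1) = 3/4 ≈ 0.75.
#6bd555 → (107, 213, 85); #2f3640 → (47, 54, 64).
R = 107 + 0.75 × (47 − 107) = 62 → 62
G = 213 + 0.75 × (54 − 213) = 93.75 → 94
B = 85 + 0.75 × (64 − 85) = 69.25 → 69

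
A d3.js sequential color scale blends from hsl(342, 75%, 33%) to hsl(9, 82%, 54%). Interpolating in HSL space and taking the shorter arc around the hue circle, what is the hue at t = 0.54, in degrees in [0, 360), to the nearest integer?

Hue: 9 − 342 = -333°, but |-333| > 180 so the shorter arc goes the other way: Δh = -333 + 360 = 27°.
H = 342 + 0.54 × (27) = 356.58 → 357°

357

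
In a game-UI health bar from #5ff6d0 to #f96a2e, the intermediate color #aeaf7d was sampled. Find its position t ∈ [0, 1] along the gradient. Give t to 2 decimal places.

Invert the lerp on the B channel (largest span, 162): t = (125 − 208) / (46 − 208) = -83/-162 = 0.51235.
Check on R: (174 − 95)/(249 − 95) = 0.513 ✓

0.51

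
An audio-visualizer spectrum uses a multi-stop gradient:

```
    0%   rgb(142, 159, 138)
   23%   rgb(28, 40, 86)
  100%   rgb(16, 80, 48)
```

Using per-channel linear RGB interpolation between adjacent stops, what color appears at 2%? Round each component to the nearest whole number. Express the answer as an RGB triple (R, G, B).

2% lies between the 0% and 23% stops, so the local fraction is t = (2 − 0)/(23 − 0) = 2/23 ≈ 0.087.
R = 142 + 0.087 × (28 − 142) = 132.082 → 132
G = 159 + 0.087 × (40 − 159) = 148.647 → 149
B = 138 + 0.087 × (86 − 138) = 133.476 → 133

(132, 149, 133)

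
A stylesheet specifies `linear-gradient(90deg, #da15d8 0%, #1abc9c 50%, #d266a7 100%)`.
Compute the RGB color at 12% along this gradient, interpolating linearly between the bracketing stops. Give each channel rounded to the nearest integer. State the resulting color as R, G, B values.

12% lies between the 0% and 50% stops, so the local fraction is t = (12 − 0)/(50 − 0) = 12/50 ≈ 0.24.
#da15d8 → (218, 21, 216); #1abc9c → (26, 188, 156).
R = 218 + 0.24 × (26 − 218) = 171.92 → 172
G = 21 + 0.24 × (188 − 21) = 61.08 → 61
B = 216 + 0.24 × (156 − 216) = 201.6 → 202

(172, 61, 202)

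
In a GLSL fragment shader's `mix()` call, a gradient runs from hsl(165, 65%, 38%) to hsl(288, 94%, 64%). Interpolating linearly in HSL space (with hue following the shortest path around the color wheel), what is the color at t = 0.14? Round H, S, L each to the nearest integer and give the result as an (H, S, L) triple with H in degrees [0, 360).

(182, 69, 42)

Hue arc: Δh = 288 − 165 = 123° (|Δh| ≤ 180, already the shorter path).
H = 165 + 0.14 × (123) = 182.22 → 182°
S = 65 + 0.14 × (94 − 65) = 69.06 → 69%
L = 38 + 0.14 × (64 − 38) = 41.64 → 42%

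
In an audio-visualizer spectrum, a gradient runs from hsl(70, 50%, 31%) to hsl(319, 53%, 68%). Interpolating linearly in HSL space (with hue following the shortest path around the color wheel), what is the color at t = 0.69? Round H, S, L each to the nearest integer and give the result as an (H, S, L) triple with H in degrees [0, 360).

Hue: 319 − 70 = 249°, but |249| > 180 so the shorter arc goes the other way: Δh = 249 − 360 = -111°.
H = 70 + 0.69 × (-111) = -6.59 → -7 → -7 mod 360 = 353°
S = 50 + 0.69 × (53 − 50) = 52.07 → 52%
L = 31 + 0.69 × (68 − 31) = 56.53 → 57%

(353, 52, 57)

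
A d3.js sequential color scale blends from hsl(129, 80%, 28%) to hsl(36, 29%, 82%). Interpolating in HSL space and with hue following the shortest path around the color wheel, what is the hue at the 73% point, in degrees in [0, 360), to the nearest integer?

Hue arc: Δh = 36 − 129 = -93° (|Δh| ≤ 180, already the shorter path).
H = 129 + 0.73 × (-93) = 61.11 → 61°

61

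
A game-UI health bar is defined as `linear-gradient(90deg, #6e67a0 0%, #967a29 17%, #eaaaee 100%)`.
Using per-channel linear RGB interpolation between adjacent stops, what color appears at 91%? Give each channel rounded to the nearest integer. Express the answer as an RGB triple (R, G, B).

91% lies between the 17% and 100% stops, so the local fraction is t = (91 − 17)/(100 − 17) = 74/83 ≈ 0.8916.
#967a29 → (150, 122, 41); #eaaaee → (234, 170, 238).
R = 150 + 0.8916 × (234 − 150) = 224.894 → 225
G = 122 + 0.8916 × (170 − 122) = 164.797 → 165
B = 41 + 0.8916 × (238 − 41) = 216.645 → 217

(225, 165, 217)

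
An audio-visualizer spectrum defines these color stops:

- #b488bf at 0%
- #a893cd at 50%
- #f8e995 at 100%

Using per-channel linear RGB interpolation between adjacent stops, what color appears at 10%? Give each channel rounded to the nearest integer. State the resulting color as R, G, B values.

(178, 138, 194)

10% lies between the 0% and 50% stops, so the local fraction is t = (10 − 0)/(50 − 0) = 10/50 ≈ 0.2.
#b488bf → (180, 136, 191); #a893cd → (168, 147, 205).
R = 180 + 0.2 × (168 − 180) = 177.6 → 178
G = 136 + 0.2 × (147 − 136) = 138.2 → 138
B = 191 + 0.2 × (205 − 191) = 193.8 → 194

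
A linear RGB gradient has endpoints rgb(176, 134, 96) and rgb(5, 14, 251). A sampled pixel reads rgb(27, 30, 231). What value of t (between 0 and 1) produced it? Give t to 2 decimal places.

Invert the lerp on the R channel (largest span, 171): t = (27 − 176) / (5 − 176) = -149/-171 = 0.87135.
Check on G: (30 − 134)/(14 − 134) = 0.8667 ✓

0.87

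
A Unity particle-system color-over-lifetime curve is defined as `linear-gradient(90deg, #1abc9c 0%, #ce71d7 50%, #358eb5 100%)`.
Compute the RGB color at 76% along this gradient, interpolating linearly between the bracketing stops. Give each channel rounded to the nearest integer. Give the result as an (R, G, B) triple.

(126, 128, 197)

76% lies between the 50% and 100% stops, so the local fraction is t = (76 − 50)/(100 − 50) = 26/50 ≈ 0.52.
#ce71d7 → (206, 113, 215); #358eb5 → (53, 142, 181).
R = 206 + 0.52 × (53 − 206) = 126.44 → 126
G = 113 + 0.52 × (142 − 113) = 128.08 → 128
B = 215 + 0.52 × (181 − 215) = 197.32 → 197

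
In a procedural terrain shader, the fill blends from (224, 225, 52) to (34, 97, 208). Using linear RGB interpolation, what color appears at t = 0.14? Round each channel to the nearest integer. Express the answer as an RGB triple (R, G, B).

R = 224 + 0.14 × (34 − 224) = 224 + 0.14 × -190 = 197.4 → 197
G = 225 + 0.14 × (97 − 225) = 225 + 0.14 × -128 = 207.08 → 207
B = 52 + 0.14 × (208 − 52) = 52 + 0.14 × 156 = 73.84 → 74

(197, 207, 74)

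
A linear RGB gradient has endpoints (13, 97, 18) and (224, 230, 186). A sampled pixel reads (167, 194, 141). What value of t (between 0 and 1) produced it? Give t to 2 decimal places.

Invert the lerp on the R channel (largest span, 211): t = (167 − 13) / (224 − 13) = 154/211 = 0.72986.
Check on G: (194 − 97)/(230 − 97) = 0.7293 ✓

0.73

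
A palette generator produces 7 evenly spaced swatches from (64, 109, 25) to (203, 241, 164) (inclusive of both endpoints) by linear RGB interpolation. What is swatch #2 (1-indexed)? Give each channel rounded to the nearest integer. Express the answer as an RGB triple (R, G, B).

With 7 swatches and endpoints inclusive, swatch 2 sits at t = (2 − 1)/(7 − 1) = 1/6 ≈ 0.1667.
R = 64 + 0.1667 × (203 − 64) = 87.171 → 87
G = 109 + 0.1667 × (241 − 109) = 131.004 → 131
B = 25 + 0.1667 × (164 − 25) = 48.171 → 48

(87, 131, 48)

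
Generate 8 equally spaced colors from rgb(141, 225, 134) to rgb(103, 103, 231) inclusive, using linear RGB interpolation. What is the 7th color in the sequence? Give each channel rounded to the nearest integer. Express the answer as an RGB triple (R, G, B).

(108, 120, 217)

With 8 swatches and endpoints inclusive, swatch 7 sits at t = (7 − 1)/(8 − 1) = 6/7 ≈ 0.8571.
R = 141 + 0.8571 × (103 − 141) = 108.43 → 108
G = 225 + 0.8571 × (103 − 225) = 120.434 → 120
B = 134 + 0.8571 × (231 − 134) = 217.139 → 217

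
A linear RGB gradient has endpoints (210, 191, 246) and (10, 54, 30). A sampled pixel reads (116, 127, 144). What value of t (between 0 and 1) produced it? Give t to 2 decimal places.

Invert the lerp on the B channel (largest span, 216): t = (144 − 246) / (30 − 246) = -102/-216 = 0.47222.
Check on R: (116 − 210)/(10 − 210) = 0.47 ✓

0.47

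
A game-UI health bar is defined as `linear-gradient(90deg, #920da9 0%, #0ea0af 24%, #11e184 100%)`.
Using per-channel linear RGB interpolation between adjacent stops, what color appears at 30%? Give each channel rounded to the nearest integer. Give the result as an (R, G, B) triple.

30% lies between the 24% and 100% stops, so the local fraction is t = (30 − 24)/(100 − 24) = 6/76 ≈ 0.0789.
#0ea0af → (14, 160, 175); #11e184 → (17, 225, 132).
R = 14 + 0.0789 × (17 − 14) = 14.237 → 14
G = 160 + 0.0789 × (225 − 160) = 165.129 → 165
B = 175 + 0.0789 × (132 − 175) = 171.607 → 172

(14, 165, 172)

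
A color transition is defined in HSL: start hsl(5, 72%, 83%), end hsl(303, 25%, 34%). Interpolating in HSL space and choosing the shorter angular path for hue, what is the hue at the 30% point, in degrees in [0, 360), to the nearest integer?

346

Hue: 303 − 5 = 298°, but |298| > 180 so the shorter arc goes the other way: Δh = 298 − 360 = -62°.
H = 5 + 0.3 × (-62) = -13.6 → -14 → -14 mod 360 = 346°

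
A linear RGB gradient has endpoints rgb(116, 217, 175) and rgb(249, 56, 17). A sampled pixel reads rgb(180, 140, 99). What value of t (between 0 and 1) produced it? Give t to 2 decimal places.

0.48

Invert the lerp on the G channel (largest span, 161): t = (140 − 217) / (56 − 217) = -77/-161 = 0.47826.
Check on R: (180 − 116)/(249 − 116) = 0.4812 ✓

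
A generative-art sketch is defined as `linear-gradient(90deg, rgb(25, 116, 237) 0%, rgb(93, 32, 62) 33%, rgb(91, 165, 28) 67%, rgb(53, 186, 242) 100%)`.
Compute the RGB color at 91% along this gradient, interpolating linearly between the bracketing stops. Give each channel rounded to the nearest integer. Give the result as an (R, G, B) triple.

(63, 180, 184)

91% lies between the 67% and 100% stops, so the local fraction is t = (91 − 67)/(100 − 67) = 24/33 ≈ 0.7273.
R = 91 + 0.7273 × (53 − 91) = 63.363 → 63
G = 165 + 0.7273 × (186 − 165) = 180.273 → 180
B = 28 + 0.7273 × (242 − 28) = 183.642 → 184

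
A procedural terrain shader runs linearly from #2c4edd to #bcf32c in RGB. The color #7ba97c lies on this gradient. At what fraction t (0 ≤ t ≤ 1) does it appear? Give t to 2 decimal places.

0.55

Invert the lerp on the B channel (largest span, 177): t = (124 − 221) / (44 − 221) = -97/-177 = 0.54802.
Check on R: (123 − 44)/(188 − 44) = 0.5486 ✓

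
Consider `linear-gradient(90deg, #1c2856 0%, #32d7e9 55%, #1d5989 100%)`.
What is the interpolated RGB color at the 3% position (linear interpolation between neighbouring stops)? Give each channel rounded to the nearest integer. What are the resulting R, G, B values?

3% lies between the 0% and 55% stops, so the local fraction is t = (3 − 0)/(55 − 0) = 3/55 ≈ 0.0545.
#1c2856 → (28, 40, 86); #32d7e9 → (50, 215, 233).
R = 28 + 0.0545 × (50 − 28) = 29.199 → 29
G = 40 + 0.0545 × (215 − 40) = 49.538 → 50
B = 86 + 0.0545 × (233 − 86) = 94.011 → 94

(29, 50, 94)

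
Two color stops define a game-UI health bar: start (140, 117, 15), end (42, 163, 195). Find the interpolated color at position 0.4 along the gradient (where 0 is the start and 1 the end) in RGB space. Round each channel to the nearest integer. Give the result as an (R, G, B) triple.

(101, 135, 87)

R = 140 + 0.4 × (42 − 140) = 140 + 0.4 × -98 = 100.8 → 101
G = 117 + 0.4 × (163 − 117) = 117 + 0.4 × 46 = 135.4 → 135
B = 15 + 0.4 × (195 − 15) = 15 + 0.4 × 180 = 87 → 87
So the blended color is (101, 135, 87), about #658757.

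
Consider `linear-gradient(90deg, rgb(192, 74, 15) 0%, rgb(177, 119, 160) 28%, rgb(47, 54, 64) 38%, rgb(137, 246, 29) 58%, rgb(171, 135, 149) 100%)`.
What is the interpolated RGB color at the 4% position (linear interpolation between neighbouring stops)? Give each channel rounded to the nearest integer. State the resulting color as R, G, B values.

4% lies between the 0% and 28% stops, so the local fraction is t = (4 − 0)/(28 − 0) = 4/28 ≈ 0.1429.
R = 192 + 0.1429 × (177 − 192) = 189.857 → 190
G = 74 + 0.1429 × (119 − 74) = 80.43 → 80
B = 15 + 0.1429 × (160 − 15) = 35.721 → 36

(190, 80, 36)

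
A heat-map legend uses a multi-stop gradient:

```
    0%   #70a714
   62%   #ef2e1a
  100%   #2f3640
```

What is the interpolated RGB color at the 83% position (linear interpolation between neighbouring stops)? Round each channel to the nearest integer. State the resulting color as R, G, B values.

83% lies between the 62% and 100% stops, so the local fraction is t = (83 − 62)/(100 − 62) = 21/38 ≈ 0.5526.
#ef2e1a → (239, 46, 26); #2f3640 → (47, 54, 64).
R = 239 + 0.5526 × (47 − 239) = 132.901 → 133
G = 46 + 0.5526 × (54 − 46) = 50.421 → 50
B = 26 + 0.5526 × (64 − 26) = 46.999 → 47

(133, 50, 47)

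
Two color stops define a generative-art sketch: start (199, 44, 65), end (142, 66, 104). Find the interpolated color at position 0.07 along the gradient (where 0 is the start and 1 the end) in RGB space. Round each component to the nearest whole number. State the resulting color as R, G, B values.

R = 199 + 0.07 × (142 − 199) = 199 + 0.07 × -57 = 195.01 → 195
G = 44 + 0.07 × (66 − 44) = 44 + 0.07 × 22 = 45.54 → 46
B = 65 + 0.07 × (104 − 65) = 65 + 0.07 × 39 = 67.73 → 68

(195, 46, 68)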